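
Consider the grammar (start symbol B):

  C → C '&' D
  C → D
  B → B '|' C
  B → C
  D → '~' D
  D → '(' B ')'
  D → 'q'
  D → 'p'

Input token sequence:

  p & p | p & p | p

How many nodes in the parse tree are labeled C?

5

[B [B [B [C [C [D p]] & [D p]]] | [C [C [D p]] & [D p]]] | [C [D p]]]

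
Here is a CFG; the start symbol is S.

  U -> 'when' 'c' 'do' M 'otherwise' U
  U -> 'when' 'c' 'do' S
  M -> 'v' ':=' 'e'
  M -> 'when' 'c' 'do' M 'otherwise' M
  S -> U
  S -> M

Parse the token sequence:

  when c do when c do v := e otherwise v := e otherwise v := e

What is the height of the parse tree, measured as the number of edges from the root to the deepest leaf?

4

[S [M when c do [M when c do [M v := e] otherwise [M v := e]] otherwise [M v := e]]]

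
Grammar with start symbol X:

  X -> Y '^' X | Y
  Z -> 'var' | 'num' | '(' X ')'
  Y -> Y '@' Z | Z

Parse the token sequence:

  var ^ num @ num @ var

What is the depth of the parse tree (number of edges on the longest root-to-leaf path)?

6

[X [Y [Z var]] ^ [X [Y [Y [Y [Z num]] @ [Z num]] @ [Z var]]]]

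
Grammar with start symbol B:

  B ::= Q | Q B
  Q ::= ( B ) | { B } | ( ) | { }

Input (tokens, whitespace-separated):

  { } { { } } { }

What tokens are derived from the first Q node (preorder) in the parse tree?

{ }

[B [Q { }] [B [Q { [B [Q { }]] }] [B [Q { }]]]]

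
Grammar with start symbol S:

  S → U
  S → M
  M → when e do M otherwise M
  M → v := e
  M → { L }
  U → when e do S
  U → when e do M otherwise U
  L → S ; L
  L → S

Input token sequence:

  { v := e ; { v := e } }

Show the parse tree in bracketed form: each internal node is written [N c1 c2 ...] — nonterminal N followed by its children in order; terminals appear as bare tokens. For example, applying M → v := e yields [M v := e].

[S [M { [L [S [M v := e]] ; [L [S [M { [L [S [M v := e]]] }]]]] }]]

S
M
{ L }
{ S ; L }
{ M ; L }
{ v := e ; L }
{ v := e ; S }
{ v := e ; M }
{ v := e ; { L } }
{ v := e ; { S } }
{ v := e ; { M } }
{ v := e ; { v := e } }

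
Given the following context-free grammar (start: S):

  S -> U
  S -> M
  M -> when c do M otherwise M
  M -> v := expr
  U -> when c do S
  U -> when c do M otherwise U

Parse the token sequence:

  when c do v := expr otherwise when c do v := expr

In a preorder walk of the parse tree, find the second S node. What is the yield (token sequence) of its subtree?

v := expr

[S [U when c do [M v := expr] otherwise [U when c do [S [M v := expr]]]]]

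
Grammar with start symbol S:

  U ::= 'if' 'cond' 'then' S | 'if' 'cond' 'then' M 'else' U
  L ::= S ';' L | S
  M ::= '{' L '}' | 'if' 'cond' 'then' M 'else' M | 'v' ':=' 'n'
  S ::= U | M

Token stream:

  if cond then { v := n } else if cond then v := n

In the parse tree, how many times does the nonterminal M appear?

3

[S [U if cond then [M { [L [S [M v := n]]] }] else [U if cond then [S [M v := n]]]]]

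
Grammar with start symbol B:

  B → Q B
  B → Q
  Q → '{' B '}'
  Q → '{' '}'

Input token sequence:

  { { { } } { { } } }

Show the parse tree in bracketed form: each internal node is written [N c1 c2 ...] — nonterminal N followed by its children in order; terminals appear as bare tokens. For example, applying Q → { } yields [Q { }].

B
Q
{ B }
{ Q B }
{ { B } B }
{ { Q } B }
{ { { } } B }
{ { { } } Q }
{ { { } } { B } }
{ { { } } { Q } }
{ { { } } { { } } }

[B [Q { [B [Q { [B [Q { }]] }] [B [Q { [B [Q { }]] }]]] }]]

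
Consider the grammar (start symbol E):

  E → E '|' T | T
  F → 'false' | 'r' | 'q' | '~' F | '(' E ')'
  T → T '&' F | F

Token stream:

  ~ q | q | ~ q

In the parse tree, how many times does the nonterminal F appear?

5

[E [E [E [T [F ~ [F q]]]] | [T [F q]]] | [T [F ~ [F q]]]]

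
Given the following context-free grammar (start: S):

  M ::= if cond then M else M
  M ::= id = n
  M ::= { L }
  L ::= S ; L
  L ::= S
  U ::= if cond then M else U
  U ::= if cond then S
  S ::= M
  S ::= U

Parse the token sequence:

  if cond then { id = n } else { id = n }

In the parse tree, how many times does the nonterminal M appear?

[S [M if cond then [M { [L [S [M id = n]]] }] else [M { [L [S [M id = n]]] }]]]

5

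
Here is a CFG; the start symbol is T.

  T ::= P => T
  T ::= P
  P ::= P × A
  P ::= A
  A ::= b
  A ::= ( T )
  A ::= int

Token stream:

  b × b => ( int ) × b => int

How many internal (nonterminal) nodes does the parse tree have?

16

[T [P [P [A b]] × [A b]] => [T [P [P [A ( [T [P [A int]]] )]] × [A b]] => [T [P [A int]]]]]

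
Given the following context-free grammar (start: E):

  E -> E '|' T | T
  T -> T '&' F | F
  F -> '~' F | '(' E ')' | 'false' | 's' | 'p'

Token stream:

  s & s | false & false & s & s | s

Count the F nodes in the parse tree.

[E [E [E [T [T [F s]] & [F s]]] | [T [T [T [T [F false]] & [F false]] & [F s]] & [F s]]] | [T [F s]]]

7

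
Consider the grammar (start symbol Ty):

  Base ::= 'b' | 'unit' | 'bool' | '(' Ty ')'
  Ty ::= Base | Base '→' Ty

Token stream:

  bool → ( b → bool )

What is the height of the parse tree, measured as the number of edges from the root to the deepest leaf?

6

[Ty [Base bool] → [Ty [Base ( [Ty [Base b] → [Ty [Base bool]]] )]]]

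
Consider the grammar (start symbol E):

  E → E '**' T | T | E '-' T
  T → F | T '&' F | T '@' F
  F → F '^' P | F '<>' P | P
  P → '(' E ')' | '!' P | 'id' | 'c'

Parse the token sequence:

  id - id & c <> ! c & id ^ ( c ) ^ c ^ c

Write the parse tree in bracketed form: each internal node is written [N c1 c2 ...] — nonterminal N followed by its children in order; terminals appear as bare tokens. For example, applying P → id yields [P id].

[E [E [T [F [P id]]]] - [T [T [T [F [P id]]] & [F [F [P c]] <> [P ! [P c]]]] & [F [F [F [F [P id]] ^ [P ( [E [T [F [P c]]]] )]] ^ [P c]] ^ [P c]]]]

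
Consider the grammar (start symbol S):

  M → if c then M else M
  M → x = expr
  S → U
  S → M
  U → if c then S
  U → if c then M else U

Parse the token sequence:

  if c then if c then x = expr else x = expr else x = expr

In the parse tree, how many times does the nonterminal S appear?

1

[S [M if c then [M if c then [M x = expr] else [M x = expr]] else [M x = expr]]]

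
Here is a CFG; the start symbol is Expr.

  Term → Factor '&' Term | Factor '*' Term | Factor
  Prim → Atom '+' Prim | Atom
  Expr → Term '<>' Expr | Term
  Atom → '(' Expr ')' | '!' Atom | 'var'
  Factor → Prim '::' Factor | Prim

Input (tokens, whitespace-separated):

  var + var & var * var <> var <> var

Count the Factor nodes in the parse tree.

[Expr [Term [Factor [Prim [Atom var] + [Prim [Atom var]]]] & [Term [Factor [Prim [Atom var]]] * [Term [Factor [Prim [Atom var]]]]]] <> [Expr [Term [Factor [Prim [Atom var]]]] <> [Expr [Term [Factor [Prim [Atom var]]]]]]]

5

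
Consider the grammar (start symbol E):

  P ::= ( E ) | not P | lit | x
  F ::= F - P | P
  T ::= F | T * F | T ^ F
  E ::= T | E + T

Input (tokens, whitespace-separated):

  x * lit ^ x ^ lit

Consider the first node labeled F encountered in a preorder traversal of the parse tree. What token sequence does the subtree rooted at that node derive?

x

[E [T [T [T [T [F [P x]]] * [F [P lit]]] ^ [F [P x]]] ^ [F [P lit]]]]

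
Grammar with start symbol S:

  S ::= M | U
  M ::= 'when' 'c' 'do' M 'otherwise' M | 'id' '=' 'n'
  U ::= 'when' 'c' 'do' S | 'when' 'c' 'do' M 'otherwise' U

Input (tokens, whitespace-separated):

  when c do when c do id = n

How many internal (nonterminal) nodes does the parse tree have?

[S [U when c do [S [U when c do [S [M id = n]]]]]]

6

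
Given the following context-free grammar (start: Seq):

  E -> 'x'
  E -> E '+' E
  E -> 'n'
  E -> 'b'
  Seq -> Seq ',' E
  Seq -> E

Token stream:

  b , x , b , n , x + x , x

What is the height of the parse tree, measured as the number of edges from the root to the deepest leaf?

[Seq [Seq [Seq [Seq [Seq [Seq [E b]] , [E x]] , [E b]] , [E n]] , [E [E x] + [E x]]] , [E x]]

7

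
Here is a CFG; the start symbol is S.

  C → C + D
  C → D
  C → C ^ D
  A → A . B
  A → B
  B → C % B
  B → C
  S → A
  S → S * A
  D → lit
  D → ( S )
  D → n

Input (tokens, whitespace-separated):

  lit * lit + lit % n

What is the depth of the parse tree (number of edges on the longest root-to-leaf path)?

[S [S [A [B [C [D lit]]]]] * [A [B [C [C [D lit]] + [D lit]] % [B [C [D n]]]]]]

6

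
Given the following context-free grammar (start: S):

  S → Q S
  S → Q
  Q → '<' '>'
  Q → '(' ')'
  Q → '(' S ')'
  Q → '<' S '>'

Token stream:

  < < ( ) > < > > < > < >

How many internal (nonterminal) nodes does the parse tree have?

[S [Q < [S [Q < [S [Q ( )]] >] [S [Q < >]]] >] [S [Q < >] [S [Q < >]]]]

12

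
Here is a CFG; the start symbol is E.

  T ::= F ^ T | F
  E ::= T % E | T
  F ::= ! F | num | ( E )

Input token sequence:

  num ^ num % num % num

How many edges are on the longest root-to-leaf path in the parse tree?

[E [T [F num] ^ [T [F num]]] % [E [T [F num]] % [E [T [F num]]]]]

5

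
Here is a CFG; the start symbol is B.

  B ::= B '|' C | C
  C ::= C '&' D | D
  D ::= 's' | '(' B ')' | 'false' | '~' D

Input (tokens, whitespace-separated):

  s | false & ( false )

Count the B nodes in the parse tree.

[B [B [C [D s]]] | [C [C [D false]] & [D ( [B [C [D false]]] )]]]

3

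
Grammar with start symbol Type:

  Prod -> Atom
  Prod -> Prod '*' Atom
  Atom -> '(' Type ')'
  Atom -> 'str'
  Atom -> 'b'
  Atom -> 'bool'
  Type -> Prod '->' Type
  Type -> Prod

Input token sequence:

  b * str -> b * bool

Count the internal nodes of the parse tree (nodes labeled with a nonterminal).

10

[Type [Prod [Prod [Atom b]] * [Atom str]] -> [Type [Prod [Prod [Atom b]] * [Atom bool]]]]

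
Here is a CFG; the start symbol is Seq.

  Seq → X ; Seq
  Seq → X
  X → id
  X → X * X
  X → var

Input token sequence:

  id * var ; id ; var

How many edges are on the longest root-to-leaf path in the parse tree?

4

[Seq [X [X id] * [X var]] ; [Seq [X id] ; [Seq [X var]]]]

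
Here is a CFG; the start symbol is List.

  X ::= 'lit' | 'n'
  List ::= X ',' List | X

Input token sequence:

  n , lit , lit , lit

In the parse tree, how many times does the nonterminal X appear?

4

[List [X n] , [List [X lit] , [List [X lit] , [List [X lit]]]]]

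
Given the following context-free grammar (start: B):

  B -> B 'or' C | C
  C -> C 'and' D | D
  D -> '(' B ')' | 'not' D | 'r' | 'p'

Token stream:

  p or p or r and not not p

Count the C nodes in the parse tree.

4

[B [B [B [C [D p]]] or [C [D p]]] or [C [C [D r]] and [D not [D not [D p]]]]]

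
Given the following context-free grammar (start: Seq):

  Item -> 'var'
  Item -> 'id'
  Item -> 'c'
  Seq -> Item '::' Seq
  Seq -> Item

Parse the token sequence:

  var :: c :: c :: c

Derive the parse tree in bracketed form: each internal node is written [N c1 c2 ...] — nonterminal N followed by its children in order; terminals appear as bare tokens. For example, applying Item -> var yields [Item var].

Seq
Item :: Seq
var :: Seq
var :: Item :: Seq
var :: c :: Seq
var :: c :: Item :: Seq
var :: c :: c :: Seq
var :: c :: c :: Item
var :: c :: c :: c

[Seq [Item var] :: [Seq [Item c] :: [Seq [Item c] :: [Seq [Item c]]]]]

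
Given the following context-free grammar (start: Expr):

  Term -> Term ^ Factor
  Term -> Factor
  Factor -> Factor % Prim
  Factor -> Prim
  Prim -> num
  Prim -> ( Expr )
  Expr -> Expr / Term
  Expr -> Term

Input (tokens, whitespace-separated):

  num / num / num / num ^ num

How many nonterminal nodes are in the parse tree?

19

[Expr [Expr [Expr [Expr [Term [Factor [Prim num]]]] / [Term [Factor [Prim num]]]] / [Term [Factor [Prim num]]]] / [Term [Term [Factor [Prim num]]] ^ [Factor [Prim num]]]]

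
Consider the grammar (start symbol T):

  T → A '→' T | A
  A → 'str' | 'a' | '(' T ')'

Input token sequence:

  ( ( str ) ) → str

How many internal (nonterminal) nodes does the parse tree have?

8

[T [A ( [T [A ( [T [A str]] )]] )] → [T [A str]]]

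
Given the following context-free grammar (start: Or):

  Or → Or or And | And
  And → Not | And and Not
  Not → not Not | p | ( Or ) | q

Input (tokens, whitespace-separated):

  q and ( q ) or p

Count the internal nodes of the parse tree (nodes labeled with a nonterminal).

[Or [Or [And [And [Not q]] and [Not ( [Or [And [Not q]]] )]]] or [And [Not p]]]

11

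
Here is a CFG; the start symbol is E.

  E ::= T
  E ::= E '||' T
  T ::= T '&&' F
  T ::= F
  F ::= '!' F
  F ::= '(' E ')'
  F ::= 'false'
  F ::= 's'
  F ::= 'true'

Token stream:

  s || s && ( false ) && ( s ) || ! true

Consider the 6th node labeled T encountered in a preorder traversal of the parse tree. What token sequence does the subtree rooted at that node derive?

s

[E [E [E [T [F s]]] || [T [T [T [F s]] && [F ( [E [T [F false]]] )]] && [F ( [E [T [F s]]] )]]] || [T [F ! [F true]]]]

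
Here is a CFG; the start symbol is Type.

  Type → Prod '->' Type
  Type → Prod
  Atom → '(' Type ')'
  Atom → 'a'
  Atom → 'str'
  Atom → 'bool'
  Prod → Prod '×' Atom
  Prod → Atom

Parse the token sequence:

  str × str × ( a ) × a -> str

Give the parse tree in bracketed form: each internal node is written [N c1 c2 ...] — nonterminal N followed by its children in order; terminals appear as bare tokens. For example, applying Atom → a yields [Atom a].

[Type [Prod [Prod [Prod [Prod [Atom str]] × [Atom str]] × [Atom ( [Type [Prod [Atom a]]] )]] × [Atom a]] -> [Type [Prod [Atom str]]]]

Type
Prod -> Type
Prod × Atom -> Type
Prod × Atom × Atom -> Type
Prod × Atom × Atom × Atom -> Type
Atom × Atom × Atom × Atom -> Type
str × Atom × Atom × Atom -> Type
str × str × Atom × Atom -> Type
str × str × ( Type ) × Atom -> Type
str × str × ( Prod ) × Atom -> Type
str × str × ( Atom ) × Atom -> Type
str × str × ( a ) × Atom -> Type
str × str × ( a ) × a -> Type
str × str × ( a ) × a -> Prod
str × str × ( a ) × a -> Atom
str × str × ( a ) × a -> str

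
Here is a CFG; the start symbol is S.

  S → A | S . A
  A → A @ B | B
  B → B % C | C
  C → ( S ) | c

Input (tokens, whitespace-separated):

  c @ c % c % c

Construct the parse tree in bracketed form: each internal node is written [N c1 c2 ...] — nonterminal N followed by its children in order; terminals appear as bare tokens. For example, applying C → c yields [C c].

[S [A [A [B [C c]]] @ [B [B [B [C c]] % [C c]] % [C c]]]]

S
A
A @ B
B @ B
C @ B
c @ B
c @ B % C
c @ B % C % C
c @ C % C % C
c @ c % C % C
c @ c % c % C
c @ c % c % c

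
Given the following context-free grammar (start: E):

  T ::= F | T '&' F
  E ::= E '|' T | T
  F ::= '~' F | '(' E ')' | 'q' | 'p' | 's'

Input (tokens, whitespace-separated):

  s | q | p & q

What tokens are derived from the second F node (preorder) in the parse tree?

[E [E [E [T [F s]]] | [T [F q]]] | [T [T [F p]] & [F q]]]

q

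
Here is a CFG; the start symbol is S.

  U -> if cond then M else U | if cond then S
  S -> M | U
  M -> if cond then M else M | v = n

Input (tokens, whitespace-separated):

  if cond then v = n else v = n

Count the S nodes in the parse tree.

1

[S [M if cond then [M v = n] else [M v = n]]]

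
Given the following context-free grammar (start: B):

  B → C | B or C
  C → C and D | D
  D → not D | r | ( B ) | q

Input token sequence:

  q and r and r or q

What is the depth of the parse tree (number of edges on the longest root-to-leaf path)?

6

[B [B [C [C [C [D q]] and [D r]] and [D r]]] or [C [D q]]]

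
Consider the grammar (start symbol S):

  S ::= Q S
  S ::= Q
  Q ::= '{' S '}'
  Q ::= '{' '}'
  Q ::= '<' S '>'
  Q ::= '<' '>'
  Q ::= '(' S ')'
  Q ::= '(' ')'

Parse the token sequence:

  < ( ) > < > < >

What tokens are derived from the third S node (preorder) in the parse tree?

[S [Q < [S [Q ( )]] >] [S [Q < >] [S [Q < >]]]]

< > < >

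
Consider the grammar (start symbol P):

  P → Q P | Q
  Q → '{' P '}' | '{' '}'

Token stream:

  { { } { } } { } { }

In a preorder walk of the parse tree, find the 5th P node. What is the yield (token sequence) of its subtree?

[P [Q { [P [Q { }] [P [Q { }]]] }] [P [Q { }] [P [Q { }]]]]

{ }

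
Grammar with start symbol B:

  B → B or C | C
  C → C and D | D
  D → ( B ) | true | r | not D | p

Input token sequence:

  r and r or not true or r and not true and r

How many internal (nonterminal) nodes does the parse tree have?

17

[B [B [B [C [C [D r]] and [D r]]] or [C [D not [D true]]]] or [C [C [C [D r]] and [D not [D true]]] and [D r]]]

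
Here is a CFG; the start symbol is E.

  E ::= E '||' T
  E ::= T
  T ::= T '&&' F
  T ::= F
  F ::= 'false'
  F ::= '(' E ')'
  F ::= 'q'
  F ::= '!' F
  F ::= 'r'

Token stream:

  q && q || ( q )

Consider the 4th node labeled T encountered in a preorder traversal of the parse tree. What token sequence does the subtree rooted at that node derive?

q

[E [E [T [T [F q]] && [F q]]] || [T [F ( [E [T [F q]]] )]]]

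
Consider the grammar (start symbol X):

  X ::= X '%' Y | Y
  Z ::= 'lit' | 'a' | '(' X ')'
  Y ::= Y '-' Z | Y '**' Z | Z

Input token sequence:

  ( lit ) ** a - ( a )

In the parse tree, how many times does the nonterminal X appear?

[X [Y [Y [Y [Z ( [X [Y [Z lit]]] )]] ** [Z a]] - [Z ( [X [Y [Z a]]] )]]]

3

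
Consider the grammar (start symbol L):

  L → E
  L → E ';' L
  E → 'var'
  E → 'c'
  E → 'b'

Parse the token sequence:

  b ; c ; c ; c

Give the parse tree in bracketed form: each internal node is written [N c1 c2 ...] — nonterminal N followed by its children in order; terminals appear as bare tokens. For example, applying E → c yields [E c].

[L [E b] ; [L [E c] ; [L [E c] ; [L [E c]]]]]

L
E ; L
b ; L
b ; E ; L
b ; c ; L
b ; c ; E ; L
b ; c ; c ; L
b ; c ; c ; E
b ; c ; c ; c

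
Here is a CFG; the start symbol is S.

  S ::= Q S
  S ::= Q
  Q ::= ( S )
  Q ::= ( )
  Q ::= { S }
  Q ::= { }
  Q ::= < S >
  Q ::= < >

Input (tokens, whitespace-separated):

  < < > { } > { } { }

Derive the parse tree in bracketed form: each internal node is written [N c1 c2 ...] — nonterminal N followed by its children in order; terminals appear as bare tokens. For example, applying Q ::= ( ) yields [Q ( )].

S
Q S
< S > S
< Q S > S
< < > S > S
< < > Q > S
< < > { } > S
< < > { } > Q S
< < > { } > { } S
< < > { } > { } Q
< < > { } > { } { }

[S [Q < [S [Q < >] [S [Q { }]]] >] [S [Q { }] [S [Q { }]]]]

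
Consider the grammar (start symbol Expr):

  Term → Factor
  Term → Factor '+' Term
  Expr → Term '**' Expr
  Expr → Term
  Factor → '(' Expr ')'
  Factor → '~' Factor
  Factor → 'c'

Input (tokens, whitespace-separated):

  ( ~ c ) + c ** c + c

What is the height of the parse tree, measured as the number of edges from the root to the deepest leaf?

7

[Expr [Term [Factor ( [Expr [Term [Factor ~ [Factor c]]]] )] + [Term [Factor c]]] ** [Expr [Term [Factor c] + [Term [Factor c]]]]]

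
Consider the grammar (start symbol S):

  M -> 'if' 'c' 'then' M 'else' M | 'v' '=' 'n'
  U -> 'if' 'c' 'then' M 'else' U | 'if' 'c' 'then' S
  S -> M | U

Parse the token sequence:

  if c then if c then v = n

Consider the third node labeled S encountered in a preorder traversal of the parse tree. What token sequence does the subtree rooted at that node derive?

v = n

[S [U if c then [S [U if c then [S [M v = n]]]]]]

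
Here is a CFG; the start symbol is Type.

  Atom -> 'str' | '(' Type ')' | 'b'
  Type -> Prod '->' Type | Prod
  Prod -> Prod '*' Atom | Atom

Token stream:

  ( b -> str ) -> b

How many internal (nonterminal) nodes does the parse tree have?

12

[Type [Prod [Atom ( [Type [Prod [Atom b]] -> [Type [Prod [Atom str]]]] )]] -> [Type [Prod [Atom b]]]]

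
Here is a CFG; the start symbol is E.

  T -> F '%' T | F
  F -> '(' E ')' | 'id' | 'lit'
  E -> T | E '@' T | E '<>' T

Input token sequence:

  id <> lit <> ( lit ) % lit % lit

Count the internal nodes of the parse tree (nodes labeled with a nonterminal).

16

[E [E [E [T [F id]]] <> [T [F lit]]] <> [T [F ( [E [T [F lit]]] )] % [T [F lit] % [T [F lit]]]]]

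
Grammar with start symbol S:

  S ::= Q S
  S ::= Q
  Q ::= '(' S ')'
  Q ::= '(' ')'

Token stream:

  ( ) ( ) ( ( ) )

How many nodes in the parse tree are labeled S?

[S [Q ( )] [S [Q ( )] [S [Q ( [S [Q ( )]] )]]]]

4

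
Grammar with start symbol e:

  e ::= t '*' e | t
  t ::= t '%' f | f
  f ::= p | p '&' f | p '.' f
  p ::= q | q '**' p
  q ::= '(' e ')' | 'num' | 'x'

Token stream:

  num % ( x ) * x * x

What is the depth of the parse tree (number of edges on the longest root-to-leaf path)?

[e [t [t [f [p [q num]]]] % [f [p [q ( [e [t [f [p [q x]]]]] )]]]] * [e [t [f [p [q x]]]] * [e [t [f [p [q x]]]]]]]

10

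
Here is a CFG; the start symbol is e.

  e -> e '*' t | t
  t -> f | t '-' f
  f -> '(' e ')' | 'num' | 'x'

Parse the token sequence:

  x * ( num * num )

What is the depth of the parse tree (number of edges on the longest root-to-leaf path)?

7

[e [e [t [f x]]] * [t [f ( [e [e [t [f num]]] * [t [f num]]] )]]]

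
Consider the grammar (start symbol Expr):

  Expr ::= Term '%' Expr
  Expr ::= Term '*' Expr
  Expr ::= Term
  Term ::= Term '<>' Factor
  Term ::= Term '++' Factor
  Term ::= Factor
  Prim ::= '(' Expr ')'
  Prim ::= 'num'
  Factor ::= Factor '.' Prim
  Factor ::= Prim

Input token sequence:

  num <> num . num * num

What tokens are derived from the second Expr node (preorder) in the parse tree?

[Expr [Term [Term [Factor [Prim num]]] <> [Factor [Factor [Prim num]] . [Prim num]]] * [Expr [Term [Factor [Prim num]]]]]

num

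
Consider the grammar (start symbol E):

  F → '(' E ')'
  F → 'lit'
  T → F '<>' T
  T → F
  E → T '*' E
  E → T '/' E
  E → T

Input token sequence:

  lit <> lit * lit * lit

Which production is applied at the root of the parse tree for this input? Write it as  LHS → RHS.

E → T '*' E

[E [T [F lit] <> [T [F lit]]] * [E [T [F lit]] * [E [T [F lit]]]]]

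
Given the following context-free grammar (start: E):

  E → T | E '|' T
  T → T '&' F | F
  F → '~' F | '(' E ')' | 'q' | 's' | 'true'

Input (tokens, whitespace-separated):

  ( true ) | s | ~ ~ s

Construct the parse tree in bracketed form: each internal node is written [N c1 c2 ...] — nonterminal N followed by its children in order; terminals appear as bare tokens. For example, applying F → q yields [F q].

[E [E [E [T [F ( [E [T [F true]]] )]]] | [T [F s]]] | [T [F ~ [F ~ [F s]]]]]

E
E | T
E | T | T
T | T | T
F | T | T
( E ) | T | T
( T ) | T | T
( F ) | T | T
( true ) | T | T
( true ) | F | T
( true ) | s | T
( true ) | s | F
( true ) | s | ~ F
( true ) | s | ~ ~ F
( true ) | s | ~ ~ s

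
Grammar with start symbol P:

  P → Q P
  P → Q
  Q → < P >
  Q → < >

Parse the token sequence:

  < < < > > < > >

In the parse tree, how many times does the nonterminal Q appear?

[P [Q < [P [Q < [P [Q < >]] >] [P [Q < >]]] >]]

4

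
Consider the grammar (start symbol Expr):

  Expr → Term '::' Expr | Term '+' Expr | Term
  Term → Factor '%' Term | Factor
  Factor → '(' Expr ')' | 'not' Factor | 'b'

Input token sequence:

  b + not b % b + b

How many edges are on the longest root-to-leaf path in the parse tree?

5

[Expr [Term [Factor b]] + [Expr [Term [Factor not [Factor b]] % [Term [Factor b]]] + [Expr [Term [Factor b]]]]]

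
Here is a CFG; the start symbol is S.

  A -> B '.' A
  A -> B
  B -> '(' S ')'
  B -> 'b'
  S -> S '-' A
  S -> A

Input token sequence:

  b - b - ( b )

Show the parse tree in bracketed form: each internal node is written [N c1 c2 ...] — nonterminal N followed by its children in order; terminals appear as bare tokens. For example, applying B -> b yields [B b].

S
S - A
S - A - A
A - A - A
B - A - A
b - A - A
b - B - A
b - b - A
b - b - B
b - b - ( S )
b - b - ( A )
b - b - ( B )
b - b - ( b )

[S [S [S [A [B b]]] - [A [B b]]] - [A [B ( [S [A [B b]]] )]]]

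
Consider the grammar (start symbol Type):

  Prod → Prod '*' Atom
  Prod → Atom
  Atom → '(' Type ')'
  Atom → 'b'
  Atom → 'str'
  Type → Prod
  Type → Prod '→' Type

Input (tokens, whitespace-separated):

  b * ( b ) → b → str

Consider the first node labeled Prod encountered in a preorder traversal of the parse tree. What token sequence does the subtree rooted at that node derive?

b * ( b )

[Type [Prod [Prod [Atom b]] * [Atom ( [Type [Prod [Atom b]]] )]] → [Type [Prod [Atom b]] → [Type [Prod [Atom str]]]]]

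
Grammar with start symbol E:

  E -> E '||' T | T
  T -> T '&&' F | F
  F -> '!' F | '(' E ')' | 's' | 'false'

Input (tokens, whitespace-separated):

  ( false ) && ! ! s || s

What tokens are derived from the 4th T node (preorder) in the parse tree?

s

[E [E [T [T [F ( [E [T [F false]]] )]] && [F ! [F ! [F s]]]]] || [T [F s]]]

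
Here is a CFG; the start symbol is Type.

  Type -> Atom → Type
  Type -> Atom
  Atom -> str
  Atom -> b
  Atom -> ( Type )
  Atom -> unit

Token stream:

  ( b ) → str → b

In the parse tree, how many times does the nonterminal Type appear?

[Type [Atom ( [Type [Atom b]] )] → [Type [Atom str] → [Type [Atom b]]]]

4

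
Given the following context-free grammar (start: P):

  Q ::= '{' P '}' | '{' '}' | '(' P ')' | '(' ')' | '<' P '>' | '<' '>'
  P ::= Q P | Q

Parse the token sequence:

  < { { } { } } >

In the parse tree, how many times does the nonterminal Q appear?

4

[P [Q < [P [Q { [P [Q { }] [P [Q { }]]] }]] >]]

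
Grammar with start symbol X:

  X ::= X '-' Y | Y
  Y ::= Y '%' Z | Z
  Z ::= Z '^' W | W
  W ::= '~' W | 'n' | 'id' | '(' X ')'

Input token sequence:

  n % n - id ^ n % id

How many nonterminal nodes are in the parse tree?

[X [X [Y [Y [Z [W n]]] % [Z [W n]]]] - [Y [Y [Z [Z [W id]] ^ [W n]]] % [Z [W id]]]]

16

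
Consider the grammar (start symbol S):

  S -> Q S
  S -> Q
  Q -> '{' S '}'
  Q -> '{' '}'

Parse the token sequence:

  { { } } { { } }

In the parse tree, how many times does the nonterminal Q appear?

4

[S [Q { [S [Q { }]] }] [S [Q { [S [Q { }]] }]]]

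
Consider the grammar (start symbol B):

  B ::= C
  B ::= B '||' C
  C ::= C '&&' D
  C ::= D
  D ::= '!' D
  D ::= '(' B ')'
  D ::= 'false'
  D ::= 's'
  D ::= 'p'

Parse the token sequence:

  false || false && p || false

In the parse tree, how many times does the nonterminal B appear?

[B [B [B [C [D false]]] || [C [C [D false]] && [D p]]] || [C [D false]]]

3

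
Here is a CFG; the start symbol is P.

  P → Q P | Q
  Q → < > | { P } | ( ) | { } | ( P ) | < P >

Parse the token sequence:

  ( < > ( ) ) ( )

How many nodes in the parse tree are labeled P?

4

[P [Q ( [P [Q < >] [P [Q ( )]]] )] [P [Q ( )]]]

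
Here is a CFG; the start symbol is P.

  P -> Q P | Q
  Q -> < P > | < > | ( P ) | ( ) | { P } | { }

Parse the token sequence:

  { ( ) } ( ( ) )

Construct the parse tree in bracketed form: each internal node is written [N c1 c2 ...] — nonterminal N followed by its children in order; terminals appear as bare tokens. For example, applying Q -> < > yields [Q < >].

[P [Q { [P [Q ( )]] }] [P [Q ( [P [Q ( )]] )]]]

P
Q P
{ P } P
{ Q } P
{ ( ) } P
{ ( ) } Q
{ ( ) } ( P )
{ ( ) } ( Q )
{ ( ) } ( ( ) )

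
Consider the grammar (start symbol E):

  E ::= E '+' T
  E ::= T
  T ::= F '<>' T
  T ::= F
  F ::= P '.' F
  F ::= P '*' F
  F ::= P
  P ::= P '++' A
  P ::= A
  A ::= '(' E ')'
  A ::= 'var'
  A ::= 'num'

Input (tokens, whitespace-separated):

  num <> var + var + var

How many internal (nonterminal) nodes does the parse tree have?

19

[E [E [E [T [F [P [A num]]] <> [T [F [P [A var]]]]]] + [T [F [P [A var]]]]] + [T [F [P [A var]]]]]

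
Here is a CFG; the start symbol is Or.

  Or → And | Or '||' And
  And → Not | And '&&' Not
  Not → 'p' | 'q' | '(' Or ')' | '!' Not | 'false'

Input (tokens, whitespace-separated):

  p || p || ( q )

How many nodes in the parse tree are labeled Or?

4

[Or [Or [Or [And [Not p]]] || [And [Not p]]] || [And [Not ( [Or [And [Not q]]] )]]]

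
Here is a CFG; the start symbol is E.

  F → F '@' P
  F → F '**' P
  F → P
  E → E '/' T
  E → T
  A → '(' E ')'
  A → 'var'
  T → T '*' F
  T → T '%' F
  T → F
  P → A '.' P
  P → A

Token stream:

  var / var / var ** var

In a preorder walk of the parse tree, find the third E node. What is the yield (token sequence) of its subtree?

[E [E [E [T [F [P [A var]]]]] / [T [F [P [A var]]]]] / [T [F [F [P [A var]]] ** [P [A var]]]]]

var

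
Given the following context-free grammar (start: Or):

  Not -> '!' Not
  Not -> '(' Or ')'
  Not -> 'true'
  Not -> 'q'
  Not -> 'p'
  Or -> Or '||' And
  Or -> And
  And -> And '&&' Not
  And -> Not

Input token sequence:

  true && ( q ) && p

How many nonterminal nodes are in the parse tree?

[Or [And [And [And [Not true]] && [Not ( [Or [And [Not q]]] )]] && [Not p]]]

10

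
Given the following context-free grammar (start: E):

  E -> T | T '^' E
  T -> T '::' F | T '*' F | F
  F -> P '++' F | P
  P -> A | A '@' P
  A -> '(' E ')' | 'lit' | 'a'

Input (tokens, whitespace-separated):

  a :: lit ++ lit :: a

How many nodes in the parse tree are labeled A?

4

[E [T [T [T [F [P [A a]]]] :: [F [P [A lit]] ++ [F [P [A lit]]]]] :: [F [P [A a]]]]]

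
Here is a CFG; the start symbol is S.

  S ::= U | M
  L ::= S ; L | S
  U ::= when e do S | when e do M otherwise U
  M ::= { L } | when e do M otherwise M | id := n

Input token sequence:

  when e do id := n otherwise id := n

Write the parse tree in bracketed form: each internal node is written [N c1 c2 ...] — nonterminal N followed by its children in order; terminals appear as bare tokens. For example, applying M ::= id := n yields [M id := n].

[S [M when e do [M id := n] otherwise [M id := n]]]

S
M
when e do M otherwise M
when e do id := n otherwise M
when e do id := n otherwise id := n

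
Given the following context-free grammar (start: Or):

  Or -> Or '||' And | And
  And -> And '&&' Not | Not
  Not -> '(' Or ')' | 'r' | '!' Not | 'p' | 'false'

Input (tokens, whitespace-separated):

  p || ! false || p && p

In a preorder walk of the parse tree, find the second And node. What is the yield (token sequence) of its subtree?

! false

[Or [Or [Or [And [Not p]]] || [And [Not ! [Not false]]]] || [And [And [Not p]] && [Not p]]]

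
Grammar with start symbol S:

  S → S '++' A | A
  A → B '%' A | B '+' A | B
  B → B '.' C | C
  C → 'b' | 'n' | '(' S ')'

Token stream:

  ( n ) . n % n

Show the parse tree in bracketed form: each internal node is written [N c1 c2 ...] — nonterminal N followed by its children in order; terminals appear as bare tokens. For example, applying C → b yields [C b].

S
A
B % A
B . C % A
C . C % A
( S ) . C % A
( A ) . C % A
( B ) . C % A
( C ) . C % A
( n ) . C % A
( n ) . n % A
( n ) . n % B
( n ) . n % C
( n ) . n % n

[S [A [B [B [C ( [S [A [B [C n]]]] )]] . [C n]] % [A [B [C n]]]]]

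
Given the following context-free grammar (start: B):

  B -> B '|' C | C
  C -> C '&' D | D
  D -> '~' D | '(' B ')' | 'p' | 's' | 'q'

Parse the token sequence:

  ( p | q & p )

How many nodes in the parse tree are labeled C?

[B [C [D ( [B [B [C [D p]]] | [C [C [D q]] & [D p]]] )]]]

4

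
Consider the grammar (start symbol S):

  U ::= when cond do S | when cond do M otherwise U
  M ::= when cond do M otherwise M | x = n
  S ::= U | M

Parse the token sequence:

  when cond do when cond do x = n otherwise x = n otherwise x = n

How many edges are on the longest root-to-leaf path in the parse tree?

[S [M when cond do [M when cond do [M x = n] otherwise [M x = n]] otherwise [M x = n]]]

4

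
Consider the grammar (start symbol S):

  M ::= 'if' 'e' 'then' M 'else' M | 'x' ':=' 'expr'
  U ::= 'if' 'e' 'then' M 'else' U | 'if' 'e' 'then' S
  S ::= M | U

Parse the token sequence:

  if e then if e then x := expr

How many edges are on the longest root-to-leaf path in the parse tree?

6

[S [U if e then [S [U if e then [S [M x := expr]]]]]]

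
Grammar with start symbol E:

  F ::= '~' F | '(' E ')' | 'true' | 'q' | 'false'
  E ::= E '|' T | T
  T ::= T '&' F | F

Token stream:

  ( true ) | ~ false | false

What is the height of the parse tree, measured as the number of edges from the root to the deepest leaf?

8

[E [E [E [T [F ( [E [T [F true]]] )]]] | [T [F ~ [F false]]]] | [T [F false]]]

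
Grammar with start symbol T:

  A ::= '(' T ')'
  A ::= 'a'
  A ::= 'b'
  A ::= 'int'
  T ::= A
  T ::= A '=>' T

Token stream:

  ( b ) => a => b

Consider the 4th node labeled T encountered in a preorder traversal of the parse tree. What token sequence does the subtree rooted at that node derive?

[T [A ( [T [A b]] )] => [T [A a] => [T [A b]]]]

b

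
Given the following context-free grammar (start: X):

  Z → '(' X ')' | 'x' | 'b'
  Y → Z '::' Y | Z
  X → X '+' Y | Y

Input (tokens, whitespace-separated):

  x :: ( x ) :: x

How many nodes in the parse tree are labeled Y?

[X [Y [Z x] :: [Y [Z ( [X [Y [Z x]]] )] :: [Y [Z x]]]]]

4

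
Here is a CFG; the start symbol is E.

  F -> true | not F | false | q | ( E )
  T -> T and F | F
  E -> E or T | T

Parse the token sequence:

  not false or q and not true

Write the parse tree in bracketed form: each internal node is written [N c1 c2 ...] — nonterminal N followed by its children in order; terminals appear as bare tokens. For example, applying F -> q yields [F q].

E
E or T
T or T
F or T
not F or T
not false or T
not false or T and F
not false or F and F
not false or q and F
not false or q and not F
not false or q and not true

[E [E [T [F not [F false]]]] or [T [T [F q]] and [F not [F true]]]]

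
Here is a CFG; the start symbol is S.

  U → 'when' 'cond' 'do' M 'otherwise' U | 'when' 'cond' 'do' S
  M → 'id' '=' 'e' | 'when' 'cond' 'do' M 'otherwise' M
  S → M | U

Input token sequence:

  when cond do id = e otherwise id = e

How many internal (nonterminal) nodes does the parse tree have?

[S [M when cond do [M id = e] otherwise [M id = e]]]

4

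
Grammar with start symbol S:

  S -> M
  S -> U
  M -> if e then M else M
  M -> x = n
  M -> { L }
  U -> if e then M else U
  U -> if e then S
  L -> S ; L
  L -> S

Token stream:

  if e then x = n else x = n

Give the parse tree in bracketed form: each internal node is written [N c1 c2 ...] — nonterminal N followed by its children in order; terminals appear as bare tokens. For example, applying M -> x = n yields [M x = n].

[S [M if e then [M x = n] else [M x = n]]]

S
M
if e then M else M
if e then x = n else M
if e then x = n else x = n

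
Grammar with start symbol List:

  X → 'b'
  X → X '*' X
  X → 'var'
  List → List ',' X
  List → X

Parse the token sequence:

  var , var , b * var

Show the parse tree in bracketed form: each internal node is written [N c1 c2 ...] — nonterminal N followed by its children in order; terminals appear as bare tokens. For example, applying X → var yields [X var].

[List [List [List [X var]] , [X var]] , [X [X b] * [X var]]]

List
List , X
List , X , X
X , X , X
var , X , X
var , var , X
var , var , X * X
var , var , b * X
var , var , b * var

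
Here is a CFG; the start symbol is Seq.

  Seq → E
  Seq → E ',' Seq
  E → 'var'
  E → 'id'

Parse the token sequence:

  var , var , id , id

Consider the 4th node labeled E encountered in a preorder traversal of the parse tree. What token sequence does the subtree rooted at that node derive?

[Seq [E var] , [Seq [E var] , [Seq [E id] , [Seq [E id]]]]]

id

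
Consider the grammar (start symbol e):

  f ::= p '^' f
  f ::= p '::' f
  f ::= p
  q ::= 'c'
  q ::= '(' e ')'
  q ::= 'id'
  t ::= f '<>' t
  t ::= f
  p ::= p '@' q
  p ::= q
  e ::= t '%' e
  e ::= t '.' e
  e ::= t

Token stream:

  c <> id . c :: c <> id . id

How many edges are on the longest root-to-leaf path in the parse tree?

7

[e [t [f [p [q c]]] <> [t [f [p [q id]]]]] . [e [t [f [p [q c]] :: [f [p [q c]]]] <> [t [f [p [q id]]]]] . [e [t [f [p [q id]]]]]]]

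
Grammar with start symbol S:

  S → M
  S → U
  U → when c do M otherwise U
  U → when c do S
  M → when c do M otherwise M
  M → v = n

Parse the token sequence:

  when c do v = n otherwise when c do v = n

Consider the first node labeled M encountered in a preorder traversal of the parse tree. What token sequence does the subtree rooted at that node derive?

[S [U when c do [M v = n] otherwise [U when c do [S [M v = n]]]]]

v = n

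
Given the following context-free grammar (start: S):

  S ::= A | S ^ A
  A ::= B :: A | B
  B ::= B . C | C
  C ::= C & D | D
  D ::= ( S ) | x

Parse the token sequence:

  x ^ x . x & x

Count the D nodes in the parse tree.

[S [S [A [B [C [D x]]]]] ^ [A [B [B [C [D x]]] . [C [C [D x]] & [D x]]]]]

4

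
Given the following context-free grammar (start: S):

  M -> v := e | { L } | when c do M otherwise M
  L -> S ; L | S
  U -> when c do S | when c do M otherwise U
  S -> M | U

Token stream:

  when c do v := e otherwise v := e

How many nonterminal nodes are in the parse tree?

4

[S [M when c do [M v := e] otherwise [M v := e]]]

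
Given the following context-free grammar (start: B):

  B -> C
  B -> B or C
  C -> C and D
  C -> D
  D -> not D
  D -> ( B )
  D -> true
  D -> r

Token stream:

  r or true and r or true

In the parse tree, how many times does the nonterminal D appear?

[B [B [B [C [D r]]] or [C [C [D true]] and [D r]]] or [C [D true]]]

4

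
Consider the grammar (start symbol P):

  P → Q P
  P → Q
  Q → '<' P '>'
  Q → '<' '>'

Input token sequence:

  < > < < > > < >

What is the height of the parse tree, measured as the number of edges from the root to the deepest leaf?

5

[P [Q < >] [P [Q < [P [Q < >]] >] [P [Q < >]]]]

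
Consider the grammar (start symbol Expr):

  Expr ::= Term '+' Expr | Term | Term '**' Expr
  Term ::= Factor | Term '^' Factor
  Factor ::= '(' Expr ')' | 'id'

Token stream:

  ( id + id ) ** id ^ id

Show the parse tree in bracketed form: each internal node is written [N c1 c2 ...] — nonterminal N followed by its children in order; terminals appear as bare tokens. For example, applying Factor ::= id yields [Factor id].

Expr
Term ** Expr
Factor ** Expr
( Expr ) ** Expr
( Term + Expr ) ** Expr
( Factor + Expr ) ** Expr
( id + Expr ) ** Expr
( id + Term ) ** Expr
( id + Factor ) ** Expr
( id + id ) ** Expr
( id + id ) ** Term
( id + id ) ** Term ^ Factor
( id + id ) ** Factor ^ Factor
( id + id ) ** id ^ Factor
( id + id ) ** id ^ id

[Expr [Term [Factor ( [Expr [Term [Factor id]] + [Expr [Term [Factor id]]]] )]] ** [Expr [Term [Term [Factor id]] ^ [Factor id]]]]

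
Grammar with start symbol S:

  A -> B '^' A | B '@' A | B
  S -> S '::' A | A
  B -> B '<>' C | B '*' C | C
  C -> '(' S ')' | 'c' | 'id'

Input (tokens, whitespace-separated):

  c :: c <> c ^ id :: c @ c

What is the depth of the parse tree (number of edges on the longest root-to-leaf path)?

[S [S [S [A [B [C c]]]] :: [A [B [B [C c]] <> [C c]] ^ [A [B [C id]]]]] :: [A [B [C c]] @ [A [B [C c]]]]]

6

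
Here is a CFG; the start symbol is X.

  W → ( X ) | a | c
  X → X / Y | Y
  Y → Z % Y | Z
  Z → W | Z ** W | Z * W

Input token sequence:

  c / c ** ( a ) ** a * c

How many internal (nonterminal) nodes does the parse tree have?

[X [X [Y [Z [W c]]]] / [Y [Z [Z [Z [Z [W c]] ** [W ( [X [Y [Z [W a]]]] )]] ** [W a]] * [W c]]]]

18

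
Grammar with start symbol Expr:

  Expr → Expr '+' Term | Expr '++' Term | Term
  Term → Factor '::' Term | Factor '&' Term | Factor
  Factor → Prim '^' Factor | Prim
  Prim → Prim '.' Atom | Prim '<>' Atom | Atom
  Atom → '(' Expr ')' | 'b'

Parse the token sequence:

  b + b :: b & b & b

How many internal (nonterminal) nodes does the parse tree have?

22

[Expr [Expr [Term [Factor [Prim [Atom b]]]]] + [Term [Factor [Prim [Atom b]]] :: [Term [Factor [Prim [Atom b]]] & [Term [Factor [Prim [Atom b]]] & [Term [Factor [Prim [Atom b]]]]]]]]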